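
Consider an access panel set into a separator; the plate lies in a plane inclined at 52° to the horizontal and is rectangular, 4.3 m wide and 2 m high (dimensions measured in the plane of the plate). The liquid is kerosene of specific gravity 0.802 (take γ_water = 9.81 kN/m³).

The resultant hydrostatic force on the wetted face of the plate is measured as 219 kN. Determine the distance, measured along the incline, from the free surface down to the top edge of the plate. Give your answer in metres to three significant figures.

γ = 0.802 × 9.81 = 7.86762 kN/m³.
A = 4.3 × 2 = 8.6 m².
From F = γ·h_c·A, the centroid depth is h_c = 219/(7.86762 × 8.6) = 3.2367 m.
Let θ = 52° be the plate's angle to the horizontal; measure y along the incline from where the plane meets the free surface. Vertical depth h = y·sinθ with sinθ = 0.788011.
Along the incline, y_c = h_c/sinθ = 3.2367/0.788011 = 4.10743 m.
The centroid lies 2/2 = 1 m below the top edge, so the top edge sits at y_top = 4.10743 − 1 = 3.10743 m along the incline.

y_top ≈ 3.11 m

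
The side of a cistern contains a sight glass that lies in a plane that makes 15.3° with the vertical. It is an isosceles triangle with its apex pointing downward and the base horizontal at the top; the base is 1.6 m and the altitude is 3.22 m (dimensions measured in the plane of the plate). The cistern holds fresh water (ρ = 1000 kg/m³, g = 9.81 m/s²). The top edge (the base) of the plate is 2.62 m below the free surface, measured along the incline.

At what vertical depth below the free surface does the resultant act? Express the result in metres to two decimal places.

γ = ρg = 1000 × 9.81 = 9810 N/m³ = 9.81 kN/m³.
The plate makes 15.3° with the vertical, i.e. θ = 90° − 15.3° = 74.7° to the horizontal. Measuring y along the incline from the free-surface line, vertical depth h = y·sinθ with sinθ = 0.964557.
With the apex down, the centroid sits h/3 = 3.22/3 = 1.07333 m below the base (the top edge), so y_c = 2.62 + 1.07333 = 3.69333 m and h_c = 3.69333 × 0.964557 = 3.56243 m.
A = ½ × 1.6 × 3.22 = 2.576 m².
Resultant F = γ·h_c·A = 9.81 × 3.56243 × 2.576 = 90.0246 kN.
I_c = b·h³/36 = 1.6 × 3.22³/36 = 1.48383 m⁴.
Centre of pressure: y_p = y_c + I_c/(y_c·A) = 3.69333 + 1.48383/(3.69333 × 2.576) = 3.69333 + 0.155962 = 3.84929 m along the plane.
Vertically, h_p = y_p·sinθ = 3.84929 × 0.964557 = 3.71286 m.

h_p = 3.71 m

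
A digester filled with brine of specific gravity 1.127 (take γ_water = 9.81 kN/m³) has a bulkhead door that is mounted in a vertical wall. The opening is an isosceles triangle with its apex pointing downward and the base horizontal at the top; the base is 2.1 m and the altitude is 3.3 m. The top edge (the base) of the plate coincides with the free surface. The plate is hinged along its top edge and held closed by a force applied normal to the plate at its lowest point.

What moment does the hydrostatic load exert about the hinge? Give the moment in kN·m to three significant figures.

M ≈ 69.5 kN·m

γ = 1.127 × 9.81 = 11.05587 kN/m³.
With the apex down, the centroid sits h/3 = 3.3/3 = 1.1 m below the base (the top edge), so the centroid depth is h_c = 1.1 m.
A = ½ × 2.1 × 3.3 = 3.465 m².
Resultant F = γ·h_c·A = 11.05587 × 1.1 × 3.465 = 42.1394 kN.
I_c = b·h³/36 = 2.1 × 3.3³/36 = 2.09632 m⁴.
Centre of pressure: y_p = y_c + I_c/(y_c·A) = 1.1 + 2.09632/(1.1 × 3.465) = 1.1 + 0.549999 = 1.65 m along the plane.
The resultant acts 1.1 + 0.549999 = 1.65 m (along the plate) below the hinge at the top edge, so the moment about the hinge is M = F × 1.65 = 42.1394 × 1.65 = 69.53 kN·m.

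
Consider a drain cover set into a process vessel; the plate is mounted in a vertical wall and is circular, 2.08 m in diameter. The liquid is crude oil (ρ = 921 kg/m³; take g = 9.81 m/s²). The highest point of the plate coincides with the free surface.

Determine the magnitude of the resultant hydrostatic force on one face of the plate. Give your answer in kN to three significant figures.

F ≈ 31.9 kN

γ = ρg = 921 × 9.81 / 1000 = 9.03501 kN/m³.
The centroid is at the centre, 1.04 m below the top of the plate, so the centroid depth is h_c = 1.04 m.
A = π(1.04)² = 3.39795 m².
Resultant F = γ·h_c·A = 9.03501 × 1.04 × 3.39795 = 31.9285 kN.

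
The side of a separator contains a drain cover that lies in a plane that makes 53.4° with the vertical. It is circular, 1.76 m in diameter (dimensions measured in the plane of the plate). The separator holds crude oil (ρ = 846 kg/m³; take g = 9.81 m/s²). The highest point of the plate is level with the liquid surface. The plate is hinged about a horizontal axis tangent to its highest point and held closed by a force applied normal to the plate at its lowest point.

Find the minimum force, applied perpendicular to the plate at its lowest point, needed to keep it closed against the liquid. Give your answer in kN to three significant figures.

P ≈ 6.62 kN

γ = ρg = 846 × 9.81 / 1000 = 8.29926 kN/m³.
The plate makes 53.4° with the vertical, i.e. θ = 90° − 53.4° = 36.6° to the horizontal. Measuring y along the incline from the free-surface line, vertical depth h = y·sinθ with sinθ = 0.596225.
The centroid is at the centre, 0.88 m below the top of the plate, so y_c = 0.88 m and h_c = 0.88 × 0.596225 = 0.524678 m.
A = π(0.88)² = 2.43285 m².
Resultant F = γ·h_c·A = 8.29926 × 0.524678 × 2.43285 = 10.5937 kN.
I_c = πr⁴/4 = π × 0.88⁴/4 = 0.471 m⁴.
Centre of pressure: y_p = y_c + I_c/(y_c·A) = 0.88 + 0.471/(0.88 × 2.43285) = 0.88 + 0.22 = 1.1 m along the plane.
The resultant acts 0.88 + 0.22 = 1.1 m (along the plate) below the hinge at the top edge, so the moment about the hinge is M = F × 1.1 = 10.5937 × 1.1 = 11.6531 kN·m.
A normal force at the bottom, 1.76 m from the hinge, must supply this moment: P = 11.6531/1.76 = 6.62108 kN.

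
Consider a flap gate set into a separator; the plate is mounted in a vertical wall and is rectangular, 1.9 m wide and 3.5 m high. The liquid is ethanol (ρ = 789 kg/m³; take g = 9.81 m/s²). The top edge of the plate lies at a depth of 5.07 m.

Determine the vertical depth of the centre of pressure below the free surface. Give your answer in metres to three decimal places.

h_p = 6.970 m

γ = ρg = 789 × 9.81 / 1000 = 7.74009 kN/m³.
The centroid lies 3.5/2 = 1.75 m below the top edge, so the centroid depth is h_c = 5.07 + 1.75 = 6.82 m.
A = 1.9 × 3.5 = 6.65 m².
Resultant F = γ·h_c·A = 7.74009 × 6.82 × 6.65 = 351.036 kN.
I_c = b·h³/12 = 1.9 × 3.5³/12 = 6.78854 m⁴.
Centre of pressure: y_p = y_c + I_c/(y_c·A) = 6.82 + 6.78854/(6.82 × 6.65) = 6.82 + 0.149682 = 6.96968 m along the plane.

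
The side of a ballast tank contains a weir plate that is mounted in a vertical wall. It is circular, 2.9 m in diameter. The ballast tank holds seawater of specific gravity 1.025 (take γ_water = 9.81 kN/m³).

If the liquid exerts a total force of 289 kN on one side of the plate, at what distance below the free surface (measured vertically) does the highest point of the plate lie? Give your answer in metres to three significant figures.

γ = 1.025 × 9.81 = 10.05525 kN/m³.
A = π(1.45)² = 6.6052 m².
From F = γ·h_c·A, the centroid depth is h_c = 289/(10.05525 × 6.6052) = 4.3513 m.
The centroid is at the centre, 1.45 m below the top of the plate, so the highest point sits at h_top = 4.3513 − 1.45 = 2.9013 m below the surface.

d_top ≈ 2.90 m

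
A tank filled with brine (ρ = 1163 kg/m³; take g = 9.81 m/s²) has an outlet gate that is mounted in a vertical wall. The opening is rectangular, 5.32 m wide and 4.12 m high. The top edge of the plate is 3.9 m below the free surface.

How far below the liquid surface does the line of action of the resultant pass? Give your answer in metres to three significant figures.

γ = ρg = 1163 × 9.81 / 1000 = 11.40903 kN/m³.
The centroid lies 4.12/2 = 2.06 m below the top edge, so the centroid depth is h_c = 3.9 + 2.06 = 5.96 m.
A = 5.32 × 4.12 = 21.9184 m².
Resultant F = γ·h_c·A = 11.40903 × 5.96 × 21.9184 = 1490.4 kN.
I_c = b·h³/12 = 5.32 × 4.12³/12 = 31.0043 m⁴.
Centre of pressure: y_p = y_c + I_c/(y_c·A) = 5.96 + 31.0043/(5.96 × 21.9184) = 5.96 + 0.237338 = 6.19734 m along the plane.

h_p = 6.20 m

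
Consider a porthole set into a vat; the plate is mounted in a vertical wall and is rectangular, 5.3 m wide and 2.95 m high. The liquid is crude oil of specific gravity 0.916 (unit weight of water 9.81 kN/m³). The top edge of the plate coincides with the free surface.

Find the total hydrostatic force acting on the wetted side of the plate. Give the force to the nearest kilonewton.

F ≈ 207 kN

γ = 0.916 × 9.81 = 8.98596 kN/m³.
The centroid lies 2.95/2 = 1.475 m below the top edge, so the centroid depth is h_c = 1.475 m.
A = 5.3 × 2.95 = 15.635 m².
Resultant F = γ·h_c·A = 8.98596 × 1.475 × 15.635 = 207.231 kN.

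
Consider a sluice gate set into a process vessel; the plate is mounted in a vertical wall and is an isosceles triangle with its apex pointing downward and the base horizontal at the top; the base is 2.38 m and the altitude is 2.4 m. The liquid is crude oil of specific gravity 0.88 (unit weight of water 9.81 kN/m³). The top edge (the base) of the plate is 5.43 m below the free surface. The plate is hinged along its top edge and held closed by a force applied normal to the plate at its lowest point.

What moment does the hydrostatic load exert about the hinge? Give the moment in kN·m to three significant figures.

γ = 0.88 × 9.81 = 8.6328 kN/m³.
With the apex down, the centroid sits h/3 = 2.4/3 = 0.8 m below the base (the top edge), so the centroid depth is h_c = 5.43 + 0.8 = 6.23 m.
A = ½ × 2.38 × 2.4 = 2.856 m².
Resultant F = γ·h_c·A = 8.6328 × 6.23 × 2.856 = 153.602 kN.
I_c = b·h³/36 = 2.38 × 2.4³/36 = 0.91392 m⁴.
Centre of pressure: y_p = y_c + I_c/(y_c·A) = 6.23 + 0.91392/(6.23 × 2.856) = 6.23 + 0.0513644 = 6.28136 m along the plane.
The resultant acts 0.8 + 0.0513644 = 0.851364 m (along the plate) below the hinge at the top edge, so the moment about the hinge is M = F × 0.851364 = 153.602 × 0.851364 = 130.771 kN·m.

M ≈ 131 kN·m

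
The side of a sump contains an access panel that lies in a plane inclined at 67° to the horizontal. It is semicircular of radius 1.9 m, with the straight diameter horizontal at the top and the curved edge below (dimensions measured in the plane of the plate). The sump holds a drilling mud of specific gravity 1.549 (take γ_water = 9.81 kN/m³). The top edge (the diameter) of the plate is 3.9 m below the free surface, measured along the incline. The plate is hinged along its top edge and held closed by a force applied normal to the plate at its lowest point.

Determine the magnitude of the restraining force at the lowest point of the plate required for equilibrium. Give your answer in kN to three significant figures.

P ≈ 169 kN

γ = 1.549 × 9.81 = 15.19569 kN/m³.
Let θ = 67° be the plate's angle to the horizontal; measure y along the incline from where the plane meets the free surface. Vertical depth h = y·sinθ with sinθ = 0.920505.
The centroid of a semicircle lies 4r/(3π) = 0.806385 m from the diameter, here below the top edge, so y_c = 3.9 + 0.806385 = 4.70639 m and h_c = 4.70639 × 0.920505 = 4.33226 m.
A = πr²/2 = π × 1.9²/2 = 5.67057 m².
Resultant F = γ·h_c·A = 15.19569 × 4.33226 × 5.67057 = 373.303 kN.
I_c = (π/8 − 8/(9π))·r⁴ = 0.109757 × 1.9⁴ = 1.43036 m⁴.
Centre of pressure: y_p = y_c + I_c/(y_c·A) = 4.70639 + 1.43036/(4.70639 × 5.67057) = 4.70639 + 0.0535958 = 4.75999 m along the plane.
The resultant acts 0.806385 + 0.0535958 = 0.859981 m (along the plate) below the hinge at the top edge, so the moment about the hinge is M = F × 0.859981 = 373.303 × 0.859981 = 321.033 kN·m.
A normal force at the bottom, 1.9 m from the hinge, must supply this moment: P = 321.033/1.9 = 168.965 kN.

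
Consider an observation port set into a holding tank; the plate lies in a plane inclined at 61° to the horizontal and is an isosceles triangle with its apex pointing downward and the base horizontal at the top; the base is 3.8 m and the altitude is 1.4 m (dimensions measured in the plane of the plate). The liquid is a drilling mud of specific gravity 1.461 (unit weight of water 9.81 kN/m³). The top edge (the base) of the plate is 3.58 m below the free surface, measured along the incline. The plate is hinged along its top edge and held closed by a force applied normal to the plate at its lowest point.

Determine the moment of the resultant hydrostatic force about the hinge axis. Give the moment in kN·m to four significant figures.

M ≈ 66.60 kN·m

γ = 1.461 × 9.81 = 14.33241 kN/m³.
Let θ = 61° be the plate's angle to the horizontal; measure y along the incline from where the plane meets the free surface. Vertical depth h = y·sinθ with sinθ = 0.874620.
With the apex down, the centroid sits h/3 = 1.4/3 = 0.466667 m below the base (the top edge), so y_c = 3.58 + 0.466667 = 4.04667 m and h_c = 4.04667 × 0.874620 = 3.5393 m.
A = ½ × 3.8 × 1.4 = 2.66 m².
Resultant F = γ·h_c·A = 14.33241 × 3.5393 × 2.66 = 134.933 kN.
I_c = b·h³/36 = 3.8 × 1.4³/36 = 0.289644 m⁴.
Centre of pressure: y_p = y_c + I_c/(y_c·A) = 4.04667 + 0.289644/(4.04667 × 2.66) = 4.04667 + 0.0269082 = 4.07358 m along the plane.
The resultant acts 0.466667 + 0.0269082 = 0.493575 m (along the plate) below the hinge at the top edge, so the moment about the hinge is M = F × 0.493575 = 134.933 × 0.493575 = 66.5996 kN·m.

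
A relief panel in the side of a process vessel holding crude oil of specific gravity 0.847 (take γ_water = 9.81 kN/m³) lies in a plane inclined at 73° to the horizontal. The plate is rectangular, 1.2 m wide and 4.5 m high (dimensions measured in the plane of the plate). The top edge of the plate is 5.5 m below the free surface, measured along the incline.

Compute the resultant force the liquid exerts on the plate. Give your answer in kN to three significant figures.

γ = 0.847 × 9.81 = 8.30907 kN/m³.
Let θ = 73° be the plate's angle to the horizontal; measure y along the incline from where the plane meets the free surface. Vertical depth h = y·sinθ with sinθ = 0.956305.
The centroid lies 4.5/2 = 2.25 m below the top edge, so y_c = 5.5 + 2.25 = 7.75 m and h_c = 7.75 × 0.956305 = 7.41136 m.
A = 1.2 × 4.5 = 5.4 m².
Resultant F = γ·h_c·A = 8.30907 × 7.41136 × 5.4 = 332.54 kN.

F ≈ 333 kN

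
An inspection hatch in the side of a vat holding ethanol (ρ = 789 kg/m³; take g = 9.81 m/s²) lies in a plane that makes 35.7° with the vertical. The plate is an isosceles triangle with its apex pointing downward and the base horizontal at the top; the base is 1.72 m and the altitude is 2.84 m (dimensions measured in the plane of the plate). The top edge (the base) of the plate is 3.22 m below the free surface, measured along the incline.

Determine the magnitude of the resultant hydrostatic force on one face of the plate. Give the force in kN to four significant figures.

γ = ρg = 789 × 9.81 / 1000 = 7.74009 kN/m³.
The plate makes 35.7° with the vertical, i.e. θ = 90° − 35.7° = 54.3° to the horizontal. Measuring y along the incline from the free-surface line, vertical depth h = y·sinθ with sinθ = 0.812084.
With the apex down, the centroid sits h/3 = 2.84/3 = 0.946667 m below the base (the top edge), so y_c = 3.22 + 0.946667 = 4.16667 m and h_c = 4.16667 × 0.812084 = 3.38369 m.
A = ½ × 1.72 × 2.84 = 2.4424 m².
Resultant F = γ·h_c·A = 7.74009 × 3.38369 × 2.4424 = 63.9666 kN.

F ≈ 63.97 kN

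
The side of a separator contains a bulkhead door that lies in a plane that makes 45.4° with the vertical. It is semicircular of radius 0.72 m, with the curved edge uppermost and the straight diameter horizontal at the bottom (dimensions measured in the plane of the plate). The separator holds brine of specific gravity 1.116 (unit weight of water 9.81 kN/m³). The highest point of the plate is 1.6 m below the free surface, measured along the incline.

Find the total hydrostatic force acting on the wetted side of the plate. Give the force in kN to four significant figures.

F ≈ 12.61 kN

γ = 1.116 × 9.81 = 10.94796 kN/m³.
The plate makes 45.4° with the vertical, i.e. θ = 90° − 45.4° = 44.6° to the horizontal. Measuring y along the incline from the free-surface line, vertical depth h = y·sinθ with sinθ = 0.702153.
The centroid lies 4r/(3π) = 0.305577 m above the diameter, so r − 4r/(3π) = 0.72 − 0.305577 = 0.414423 m below the topmost point, so y_c = 1.6 + 0.414423 = 2.01442 m and h_c = 2.01442 × 0.702153 = 1.41443 m.
A = πr²/2 = π × 0.72²/2 = 0.814301 m².
Resultant F = γ·h_c·A = 10.94796 × 1.41443 × 0.814301 = 12.6096 kN.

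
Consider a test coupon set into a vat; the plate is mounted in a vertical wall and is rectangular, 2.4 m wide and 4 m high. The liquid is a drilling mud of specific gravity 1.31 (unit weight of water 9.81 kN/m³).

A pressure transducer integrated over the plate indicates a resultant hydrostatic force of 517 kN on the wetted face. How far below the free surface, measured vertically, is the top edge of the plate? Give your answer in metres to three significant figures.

d_top ≈ 2.19 m

γ = 1.31 × 9.81 = 12.8511 kN/m³.
A = 2.4 × 4 = 9.6 m².
From F = γ·h_c·A, the centroid depth is h_c = 517/(12.8511 × 9.6) = 4.19063 m.
The centroid lies 4/2 = 2 m below the top edge, so the top edge sits at h_top = 4.19063 − 2 = 2.19063 m below the surface.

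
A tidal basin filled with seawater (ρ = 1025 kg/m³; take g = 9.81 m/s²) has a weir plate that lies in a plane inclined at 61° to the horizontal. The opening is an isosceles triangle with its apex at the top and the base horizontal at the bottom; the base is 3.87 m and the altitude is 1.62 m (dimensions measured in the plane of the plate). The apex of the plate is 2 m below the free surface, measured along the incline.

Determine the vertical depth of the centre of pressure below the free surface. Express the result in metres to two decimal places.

h_p = 2.74 m

γ = ρg = 1025 × 9.81 / 1000 = 10.05525 kN/m³.
Let θ = 61° be the plate's angle to the horizontal; measure y along the incline from where the plane meets the free surface. Vertical depth h = y·sinθ with sinθ = 0.874620.
With the apex up, the centroid sits 2h/3 = 2 × 1.62/3 = 1.08 m below the apex, so y_c = 2 + 1.08 = 3.08 m and h_c = 3.08 × 0.874620 = 2.69383 m.
A = ½ × 3.87 × 1.62 = 3.1347 m².
Resultant F = γ·h_c·A = 10.05525 × 2.69383 × 3.1347 = 84.91 kN.
I_c = b·h³/36 = 3.87 × 1.62³/36 = 0.457039 m⁴.
Centre of pressure: y_p = y_c + I_c/(y_c·A) = 3.08 + 0.457039/(3.08 × 3.1347) = 3.08 + 0.0473376 = 3.12734 m along the plane.
Vertically, h_p = y_p·sinθ = 3.12734 × 0.874620 = 2.73523 m.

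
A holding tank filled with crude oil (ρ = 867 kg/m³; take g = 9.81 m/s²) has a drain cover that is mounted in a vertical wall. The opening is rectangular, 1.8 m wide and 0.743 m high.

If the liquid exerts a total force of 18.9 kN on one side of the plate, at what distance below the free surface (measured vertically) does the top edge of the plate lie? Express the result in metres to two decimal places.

γ = ρg = 867 × 9.81 / 1000 = 8.50527 kN/m³.
A = 1.8 × 0.743 = 1.3374 m².
From F = γ·h_c·A, the centroid depth is h_c = 18.9/(8.50527 × 1.3374) = 1.66155 m.
The centroid lies 0.743/2 = 0.3715 m below the top edge, so the top edge sits at h_top = 1.66155 − 0.3715 = 1.29005 m below the surface.

d_top ≈ 1.29 m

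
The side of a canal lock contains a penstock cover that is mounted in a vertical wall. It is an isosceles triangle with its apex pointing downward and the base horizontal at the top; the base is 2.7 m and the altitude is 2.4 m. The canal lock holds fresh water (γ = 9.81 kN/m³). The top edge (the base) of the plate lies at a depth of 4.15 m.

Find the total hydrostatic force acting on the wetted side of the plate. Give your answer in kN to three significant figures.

γ = 9.81 kN/m³.
With the apex down, the centroid sits h/3 = 2.4/3 = 0.8 m below the base (the top edge), so the centroid depth is h_c = 4.15 + 0.8 = 4.95 m.
A = ½ × 2.7 × 2.4 = 3.24 m².
Resultant F = γ·h_c·A = 9.81 × 4.95 × 3.24 = 157.333 kN.

F ≈ 157 kN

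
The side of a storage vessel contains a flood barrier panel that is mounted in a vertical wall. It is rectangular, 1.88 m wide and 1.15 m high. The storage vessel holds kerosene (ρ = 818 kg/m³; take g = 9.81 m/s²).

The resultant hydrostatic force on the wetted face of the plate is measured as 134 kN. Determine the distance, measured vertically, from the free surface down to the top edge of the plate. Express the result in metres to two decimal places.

d_top ≈ 7.15 m

γ = ρg = 818 × 9.81 / 1000 = 8.02458 kN/m³.
A = 1.88 × 1.15 = 2.162 m².
From F = γ·h_c·A, the centroid depth is h_c = 134/(8.02458 × 2.162) = 7.72372 m.
The centroid lies 1.15/2 = 0.575 m below the top edge, so the top edge sits at h_top = 7.72372 − 0.575 = 7.14872 m below the surface.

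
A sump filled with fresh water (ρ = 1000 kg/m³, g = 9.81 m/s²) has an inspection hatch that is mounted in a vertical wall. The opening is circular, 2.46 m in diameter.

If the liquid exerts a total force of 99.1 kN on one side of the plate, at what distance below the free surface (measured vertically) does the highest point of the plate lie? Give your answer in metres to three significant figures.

γ = ρg = 1000 × 9.81 = 9810 N/m³ = 9.81 kN/m³.
A = π(1.23)² = 4.75292 m².
From F = γ·h_c·A, the centroid depth is h_c = 99.1/(9.81 × 4.75292) = 2.12542 m.
The centroid is at the centre, 1.23 m below the top of the plate, so the highest point sits at h_top = 2.12542 − 1.23 = 0.89542 m below the surface.

d_top ≈ 0.895 m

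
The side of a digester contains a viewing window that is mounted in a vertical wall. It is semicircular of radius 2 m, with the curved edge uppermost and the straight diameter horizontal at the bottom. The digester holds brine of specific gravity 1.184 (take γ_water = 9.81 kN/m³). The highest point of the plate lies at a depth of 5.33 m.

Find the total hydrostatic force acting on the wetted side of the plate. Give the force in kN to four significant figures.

γ = 1.184 × 9.81 = 11.61504 kN/m³.
The centroid lies 4r/(3π) = 0.848826 m above the diameter, so r − 4r/(3π) = 2 − 0.848826 = 1.15117 m below the topmost point, so the centroid depth is h_c = 5.33 + 1.15117 = 6.48117 m.
A = πr²/2 = π × 2²/2 = 6.28319 m².
Resultant F = γ·h_c·A = 11.61504 × 6.48117 × 6.28319 = 472.993 kN.

F ≈ 473.0 kN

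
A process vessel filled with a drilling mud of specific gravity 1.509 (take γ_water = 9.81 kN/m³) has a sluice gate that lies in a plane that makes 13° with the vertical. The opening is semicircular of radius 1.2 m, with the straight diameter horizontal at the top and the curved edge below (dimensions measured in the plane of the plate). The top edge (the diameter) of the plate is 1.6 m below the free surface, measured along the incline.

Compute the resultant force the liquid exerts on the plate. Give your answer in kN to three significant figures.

F ≈ 68.8 kN

γ = 1.509 × 9.81 = 14.80329 kN/m³.
The plate makes 13° with the vertical, i.e. θ = 90° − 13° = 77° to the horizontal. Measuring y along the incline from the free-surface line, vertical depth h = y·sinθ with sinθ = 0.974370.
The centroid of a semicircle lies 4r/(3π) = 0.509296 m from the diameter, here below the top edge, so y_c = 1.6 + 0.509296 = 2.1093 m and h_c = 2.1093 × 0.974370 = 2.05524 m.
A = πr²/2 = π × 1.2²/2 = 2.26195 m².
Resultant F = γ·h_c·A = 14.80329 × 2.05524 × 2.26195 = 68.8183 kN.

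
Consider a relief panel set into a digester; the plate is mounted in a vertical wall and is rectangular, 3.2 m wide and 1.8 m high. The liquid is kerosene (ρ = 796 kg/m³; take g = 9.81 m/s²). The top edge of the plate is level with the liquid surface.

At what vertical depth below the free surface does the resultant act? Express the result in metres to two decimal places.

γ = ρg = 796 × 9.81 / 1000 = 7.80876 kN/m³.
The centroid lies 1.8/2 = 0.9 m below the top edge, so the centroid depth is h_c = 0.9 m.
A = 3.2 × 1.8 = 5.76 m².
Resultant F = γ·h_c·A = 7.80876 × 0.9 × 5.76 = 40.4806 kN.
I_c = b·h³/12 = 3.2 × 1.8³/12 = 1.5552 m⁴.
Centre of pressure: y_p = y_c + I_c/(y_c·A) = 0.9 + 1.5552/(0.9 × 5.76) = 0.9 + 0.3 = 1.2 m along the plane.

h_p = 1.20 m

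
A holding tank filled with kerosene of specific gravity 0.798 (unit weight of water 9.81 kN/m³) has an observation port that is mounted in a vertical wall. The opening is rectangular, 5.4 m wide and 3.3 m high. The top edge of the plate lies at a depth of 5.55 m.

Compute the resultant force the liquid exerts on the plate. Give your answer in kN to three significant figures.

F ≈ 1000 kN

γ = 0.798 × 9.81 = 7.82838 kN/m³.
The centroid lies 3.3/2 = 1.65 m below the top edge, so the centroid depth is h_c = 5.55 + 1.65 = 7.2 m.
A = 5.4 × 3.3 = 17.82 m².
Resultant F = γ·h_c·A = 7.82838 × 7.2 × 17.82 = 1004.41 kN.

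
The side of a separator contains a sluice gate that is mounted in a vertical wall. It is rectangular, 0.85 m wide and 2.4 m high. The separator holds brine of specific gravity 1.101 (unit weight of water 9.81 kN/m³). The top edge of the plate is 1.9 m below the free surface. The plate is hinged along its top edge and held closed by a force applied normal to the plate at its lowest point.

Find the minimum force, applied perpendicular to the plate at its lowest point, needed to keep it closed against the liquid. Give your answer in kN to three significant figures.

γ = 1.101 × 9.81 = 10.80081 kN/m³.
The centroid lies 2.4/2 = 1.2 m below the top edge, so the centroid depth is h_c = 1.9 + 1.2 = 3.1 m.
A = 0.85 × 2.4 = 2.04 m².
Resultant F = γ·h_c·A = 10.80081 × 3.1 × 2.04 = 68.3043 kN.
I_c = b·h³/12 = 0.85 × 2.4³/12 = 0.9792 m⁴.
Centre of pressure: y_p = y_c + I_c/(y_c·A) = 3.1 + 0.9792/(3.1 × 2.04) = 3.1 + 0.154839 = 3.25484 m along the plane.
The resultant acts 1.2 + 0.154839 = 1.35484 m (along the plate) below the hinge at the top edge, so the moment about the hinge is M = F × 1.35484 = 68.3043 × 1.35484 = 92.5414 kN·m.
A normal force at the bottom, 2.4 m from the hinge, must supply this moment: P = 92.5414/2.4 = 38.5589 kN.

P ≈ 38.6 kN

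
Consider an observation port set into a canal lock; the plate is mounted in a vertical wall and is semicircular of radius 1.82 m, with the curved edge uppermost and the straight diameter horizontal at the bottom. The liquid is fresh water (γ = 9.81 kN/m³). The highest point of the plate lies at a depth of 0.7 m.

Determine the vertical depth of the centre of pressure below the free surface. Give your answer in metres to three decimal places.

γ = 9.81 kN/m³.
The centroid lies 4r/(3π) = 0.772432 m above the diameter, so r − 4r/(3π) = 1.82 − 0.772432 = 1.04757 m below the topmost point, so the centroid depth is h_c = 0.7 + 1.04757 = 1.74757 m.
A = πr²/2 = π × 1.82²/2 = 5.20311 m².
Resultant F = γ·h_c·A = 9.81 × 1.74757 × 5.20311 = 89.2004 kN.
I_c = (π/8 − 8/(9π))·r⁴ = 0.109757 × 1.82⁴ = 1.20425 m⁴.
Centre of pressure: y_p = y_c + I_c/(y_c·A) = 1.74757 + 1.20425/(1.74757 × 5.20311) = 1.74757 + 0.13244 = 1.88001 m along the plane.

h_p = 1.880 m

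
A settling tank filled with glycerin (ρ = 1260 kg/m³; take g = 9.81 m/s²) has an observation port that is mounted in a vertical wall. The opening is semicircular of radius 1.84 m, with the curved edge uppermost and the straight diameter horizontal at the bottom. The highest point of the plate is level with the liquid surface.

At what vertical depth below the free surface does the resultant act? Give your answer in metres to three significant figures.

h_p = 1.28 m

γ = ρg = 1260 × 9.81 / 1000 = 12.3606 kN/m³.
The centroid lies 4r/(3π) = 0.78092 m above the diameter, so r − 4r/(3π) = 1.84 − 0.78092 = 1.05908 m below the topmost point, so the centroid depth is h_c = 1.05908 m.
A = πr²/2 = π × 1.84²/2 = 5.31809 m².
Resultant F = γ·h_c·A = 12.3606 × 1.05908 × 5.31809 = 69.6184 kN.
I_c = (π/8 − 8/(9π))·r⁴ = 0.109757 × 1.84⁴ = 1.25807 m⁴.
Centre of pressure: y_p = y_c + I_c/(y_c·A) = 1.05908 + 1.25807/(1.05908 × 5.31809) = 1.05908 + 0.223368 = 1.28245 m along the plane.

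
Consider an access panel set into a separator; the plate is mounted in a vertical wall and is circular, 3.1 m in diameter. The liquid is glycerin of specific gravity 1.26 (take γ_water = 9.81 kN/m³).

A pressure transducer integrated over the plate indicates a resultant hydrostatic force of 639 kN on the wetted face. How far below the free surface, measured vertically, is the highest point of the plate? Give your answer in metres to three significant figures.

d_top ≈ 5.30 m

γ = 1.26 × 9.81 = 12.3606 kN/m³.
A = π(1.55)² = 7.54768 m².
From F = γ·h_c·A, the centroid depth is h_c = 639/(12.3606 × 7.54768) = 6.84933 m.
The centroid is at the centre, 1.55 m below the top of the plate, so the highest point sits at h_top = 6.84933 − 1.55 = 5.29933 m below the surface.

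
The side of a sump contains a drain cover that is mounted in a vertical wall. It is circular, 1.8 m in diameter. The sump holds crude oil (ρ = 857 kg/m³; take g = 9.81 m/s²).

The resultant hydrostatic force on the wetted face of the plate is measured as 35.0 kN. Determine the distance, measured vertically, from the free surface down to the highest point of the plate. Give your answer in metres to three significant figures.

d_top ≈ 0.736 m

γ = ρg = 857 × 9.81 / 1000 = 8.40717 kN/m³.
A = π(0.9)² = 2.54469 m².
From F = γ·h_c·A, the centroid depth is h_c = 35.0/(8.40717 × 2.54469) = 1.636 m.
The centroid is at the centre, 0.9 m below the top of the plate, so the highest point sits at h_top = 1.636 − 0.9 = 0.736 m below the surface.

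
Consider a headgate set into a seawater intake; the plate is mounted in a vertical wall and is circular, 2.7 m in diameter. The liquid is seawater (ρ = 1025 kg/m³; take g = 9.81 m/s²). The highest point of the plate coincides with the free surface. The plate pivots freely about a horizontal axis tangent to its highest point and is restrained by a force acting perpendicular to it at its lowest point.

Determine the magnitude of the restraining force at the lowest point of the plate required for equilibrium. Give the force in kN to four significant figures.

P ≈ 48.58 kN

γ = ρg = 1025 × 9.81 / 1000 = 10.05525 kN/m³.
The centroid is at the centre, 1.35 m below the top of the plate, so the centroid depth is h_c = 1.35 m.
A = π(1.35)² = 5.72555 m².
Resultant F = γ·h_c·A = 10.05525 × 1.35 × 5.72555 = 77.722 kN.
I_c = πr⁴/4 = π × 1.35⁴/4 = 2.6087 m⁴.
Centre of pressure: y_p = y_c + I_c/(y_c·A) = 1.35 + 2.6087/(1.35 × 5.72555) = 1.35 + 0.3375 = 1.6875 m along the plane.
The resultant acts 1.35 + 0.3375 = 1.6875 m (along the plate) below the hinge at the top edge, so the moment about the hinge is M = F × 1.6875 = 77.722 × 1.6875 = 131.156 kN·m.
A normal force at the bottom, 2.7 m from the hinge, must supply this moment: P = 131.156/2.7 = 48.5763 kN.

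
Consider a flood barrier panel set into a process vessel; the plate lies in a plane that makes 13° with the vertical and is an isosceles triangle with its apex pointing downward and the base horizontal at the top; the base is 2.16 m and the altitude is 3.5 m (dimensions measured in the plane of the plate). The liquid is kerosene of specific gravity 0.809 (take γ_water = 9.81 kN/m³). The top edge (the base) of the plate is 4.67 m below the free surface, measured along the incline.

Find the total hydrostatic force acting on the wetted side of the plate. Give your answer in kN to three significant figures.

F ≈ 171 kN

γ = 0.809 × 9.81 = 7.93629 kN/m³.
The plate makes 13° with the vertical, i.e. θ = 90° − 13° = 77° to the horizontal. Measuring y along the incline from the free-surface line, vertical depth h = y·sinθ with sinθ = 0.974370.
With the apex down, the centroid sits h/3 = 3.5/3 = 1.16667 m below the base (the top edge), so y_c = 4.67 + 1.16667 = 5.83667 m and h_c = 5.83667 × 0.974370 = 5.68708 m.
A = ½ × 2.16 × 3.5 = 3.78 m².
Resultant F = γ·h_c·A = 7.93629 × 5.68708 × 3.78 = 170.608 kN.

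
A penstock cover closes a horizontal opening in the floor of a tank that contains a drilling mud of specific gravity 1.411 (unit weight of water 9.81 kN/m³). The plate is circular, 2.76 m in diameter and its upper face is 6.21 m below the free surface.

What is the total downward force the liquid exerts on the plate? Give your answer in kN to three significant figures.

F ≈ 514 kN

γ = 1.411 × 9.81 = 13.84191 kN/m³.
The plate is horizontal, so pressure is uniform at p = γ·h = 13.84191 × 6.21 = 85.9583 kN/m².
A = π(1.38)² = 5.98285 m².
F = p·A = 85.9583 × 5.98285 = 514.276 kN.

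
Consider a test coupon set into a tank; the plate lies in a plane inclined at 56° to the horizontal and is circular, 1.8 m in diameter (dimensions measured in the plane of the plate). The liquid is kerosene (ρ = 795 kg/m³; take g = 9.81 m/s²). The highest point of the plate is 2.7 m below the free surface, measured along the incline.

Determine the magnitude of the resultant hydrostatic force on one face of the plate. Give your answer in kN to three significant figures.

F ≈ 59.2 kN

γ = ρg = 795 × 9.81 / 1000 = 7.79895 kN/m³.
Let θ = 56° be the plate's angle to the horizontal; measure y along the incline from where the plane meets the free surface. Vertical depth h = y·sinθ with sinθ = 0.829038.
The centroid is at the centre, 0.9 m below the top of the plate, so y_c = 2.7 + 0.9 = 3.6 m and h_c = 3.6 × 0.829038 = 2.98454 m.
A = π(0.9)² = 2.54469 m².
Resultant F = γ·h_c·A = 7.79895 × 2.98454 × 2.54469 = 59.2309 kN.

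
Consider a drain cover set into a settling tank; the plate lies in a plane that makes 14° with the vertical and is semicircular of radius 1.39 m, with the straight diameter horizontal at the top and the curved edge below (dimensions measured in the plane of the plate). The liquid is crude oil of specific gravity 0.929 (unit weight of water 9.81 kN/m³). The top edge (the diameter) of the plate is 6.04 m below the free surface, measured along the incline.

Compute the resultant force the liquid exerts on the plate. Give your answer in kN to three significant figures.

γ = 0.929 × 9.81 = 9.11349 kN/m³.
The plate makes 14° with the vertical, i.e. θ = 90° − 14° = 76° to the horizontal. Measuring y along the incline from the free-surface line, vertical depth h = y·sinθ with sinθ = 0.970296.
The centroid of a semicircle lies 4r/(3π) = 0.589934 m from the diameter, here below the top edge, so y_c = 6.04 + 0.589934 = 6.62993 m and h_c = 6.62993 × 0.970296 = 6.43299 m.
A = πr²/2 = π × 1.39²/2 = 3.03494 m².
Resultant F = γ·h_c·A = 9.11349 × 6.43299 × 3.03494 = 177.929 kN.

F ≈ 178 kN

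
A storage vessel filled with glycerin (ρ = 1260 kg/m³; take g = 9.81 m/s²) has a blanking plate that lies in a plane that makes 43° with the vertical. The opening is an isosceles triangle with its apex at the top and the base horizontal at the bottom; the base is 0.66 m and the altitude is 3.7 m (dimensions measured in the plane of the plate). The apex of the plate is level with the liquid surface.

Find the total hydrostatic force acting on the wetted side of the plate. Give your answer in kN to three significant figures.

γ = ρg = 1260 × 9.81 / 1000 = 12.3606 kN/m³.
The plate makes 43° with the vertical, i.e. θ = 90° − 43° = 47° to the horizontal. Measuring y along the incline from the free-surface line, vertical depth h = y·sinθ with sinθ = 0.731354.
With the apex up, the centroid sits 2h/3 = 2 × 3.7/3 = 2.46667 m below the apex, so y_c = 2.46667 m and h_c = 2.46667 × 0.731354 = 1.80401 m.
A = ½ × 0.66 × 3.7 = 1.221 m².
Resultant F = γ·h_c·A = 12.3606 × 1.80401 × 1.221 = 27.2266 kN.

F ≈ 27.2 kN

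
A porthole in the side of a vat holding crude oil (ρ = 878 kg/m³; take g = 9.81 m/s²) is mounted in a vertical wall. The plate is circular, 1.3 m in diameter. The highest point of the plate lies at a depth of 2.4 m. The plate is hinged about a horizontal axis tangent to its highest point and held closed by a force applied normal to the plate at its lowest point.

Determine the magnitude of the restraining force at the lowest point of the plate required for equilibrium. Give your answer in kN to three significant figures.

γ = ρg = 878 × 9.81 / 1000 = 8.61318 kN/m³.
The centroid is at the centre, 0.65 m below the top of the plate, so the centroid depth is h_c = 2.4 + 0.65 = 3.05 m.
A = π(0.65)² = 1.32732 m².
Resultant F = γ·h_c·A = 8.61318 × 3.05 × 1.32732 = 34.869 kN.
I_c = πr⁴/4 = π × 0.65⁴/4 = 0.140198 m⁴.
Centre of pressure: y_p = y_c + I_c/(y_c·A) = 3.05 + 0.140198/(3.05 × 1.32732) = 3.05 + 0.0346311 = 3.08463 m along the plane.
The resultant acts 0.65 + 0.0346311 = 0.684631 m (along the plate) below the hinge at the top edge, so the moment about the hinge is M = F × 0.684631 = 34.869 × 0.684631 = 23.8724 kN·m.
A normal force at the bottom, 1.3 m from the hinge, must supply this moment: P = 23.8724/1.3 = 18.3634 kN.

P ≈ 18.4 kN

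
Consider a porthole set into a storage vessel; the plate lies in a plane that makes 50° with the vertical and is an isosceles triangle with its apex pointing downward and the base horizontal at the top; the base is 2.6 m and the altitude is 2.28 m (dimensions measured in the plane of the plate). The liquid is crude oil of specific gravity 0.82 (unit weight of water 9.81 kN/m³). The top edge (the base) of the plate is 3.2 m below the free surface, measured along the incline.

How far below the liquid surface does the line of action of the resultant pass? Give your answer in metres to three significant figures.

h_p = 2.59 m

γ = 0.82 × 9.81 = 8.0442 kN/m³.
The plate makes 50° with the vertical, i.e. θ = 90° − 50° = 40° to the horizontal. Measuring y along the incline from the free-surface line, vertical depth h = y·sinθ with sinθ = 0.642788.
With the apex down, the centroid sits h/3 = 2.28/3 = 0.76 m below the base (the top edge), so y_c = 3.2 + 0.76 = 3.96 m and h_c = 3.96 × 0.642788 = 2.54544 m.
A = ½ × 2.6 × 2.28 = 2.964 m².
Resultant F = γ·h_c·A = 8.0442 × 2.54544 × 2.964 = 60.6909 kN.
I_c = b·h³/36 = 2.6 × 2.28³/36 = 0.856003 m⁴.
Centre of pressure: y_p = y_c + I_c/(y_c·A) = 3.96 + 0.856003/(3.96 × 2.964) = 3.96 + 0.0729293 = 4.03293 m along the plane.
Vertically, h_p = y_p·sinθ = 4.03293 × 0.642788 = 2.59232 m.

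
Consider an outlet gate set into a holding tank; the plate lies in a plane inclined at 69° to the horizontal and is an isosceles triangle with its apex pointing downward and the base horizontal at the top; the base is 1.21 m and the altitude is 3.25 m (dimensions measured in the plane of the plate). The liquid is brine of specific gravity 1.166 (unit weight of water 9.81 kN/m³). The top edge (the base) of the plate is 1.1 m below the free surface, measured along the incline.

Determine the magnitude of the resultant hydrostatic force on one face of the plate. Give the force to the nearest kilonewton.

γ = 1.166 × 9.81 = 11.43846 kN/m³.
Let θ = 69° be the plate's angle to the horizontal; measure y along the incline from where the plane meets the free surface. Vertical depth h = y·sinθ with sinθ = 0.933580.
With the apex down, the centroid sits h/3 = 3.25/3 = 1.08333 m below the base (the top edge), so y_c = 1.1 + 1.08333 = 2.18333 m and h_c = 2.18333 × 0.933580 = 2.03831 m.
A = ½ × 1.21 × 3.25 = 1.96625 m².
Resultant F = γ·h_c·A = 11.43846 × 2.03831 × 1.96625 = 45.8434 kN.

F ≈ 46 kN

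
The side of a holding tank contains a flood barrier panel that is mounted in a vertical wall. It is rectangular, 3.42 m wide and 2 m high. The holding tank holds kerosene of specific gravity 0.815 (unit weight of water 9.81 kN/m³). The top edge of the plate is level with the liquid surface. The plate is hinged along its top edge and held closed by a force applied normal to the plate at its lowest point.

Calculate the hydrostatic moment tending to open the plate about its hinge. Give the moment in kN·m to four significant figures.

M ≈ 72.92 kN·m

γ = 0.815 × 9.81 = 7.99515 kN/m³.
The centroid lies 2/2 = 1 m below the top edge, so the centroid depth is h_c = 1 m.
A = 3.42 × 2 = 6.84 m².
Resultant F = γ·h_c·A = 7.99515 × 1 × 6.84 = 54.6868 kN.
I_c = b·h³/12 = 3.42 × 2³/12 = 2.28 m⁴.
Centre of pressure: y_p = y_c + I_c/(y_c·A) = 1 + 2.28/(1 × 6.84) = 1 + 0.333333 = 1.33333 m along the plane.
The resultant acts 1 + 0.333333 = 1.33333 m (along the plate) below the hinge at the top edge, so the moment about the hinge is M = F × 1.33333 = 54.6868 × 1.33333 = 72.9156 kN·m.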